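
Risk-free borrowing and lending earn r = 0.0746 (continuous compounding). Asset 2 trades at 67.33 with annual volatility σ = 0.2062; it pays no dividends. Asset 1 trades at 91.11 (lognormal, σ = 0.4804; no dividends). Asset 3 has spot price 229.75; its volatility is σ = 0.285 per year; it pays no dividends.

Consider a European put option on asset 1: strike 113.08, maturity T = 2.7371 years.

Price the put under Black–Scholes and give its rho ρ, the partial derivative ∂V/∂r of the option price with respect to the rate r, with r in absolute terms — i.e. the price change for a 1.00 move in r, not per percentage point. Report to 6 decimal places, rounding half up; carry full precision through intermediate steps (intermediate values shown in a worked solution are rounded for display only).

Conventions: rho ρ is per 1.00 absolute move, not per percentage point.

σ√T = 0.4804·√2.7371 = 0.794783
d₁ = (ln(S/K) + (r+σ²/2)T) / (σ√T) = (ln(91.11/113.08) + (0.0746+0.4804²/2)·2.7371) / 0.794783 = (-0.216028 + 0.520027) / 0.794783 = 0.382494
d₂ = d₁ − σ√T = 0.382494 − 0.794783 = -0.412289
e^{−rT} = 0.815309
N(−d₁) = 0.351048,  N(−d₂) = 0.659936
Put price V = K·e^{−rT}·N(−d₂) − S·N(−d₁) = 60.842932 − 31.983945 = 28.858986
ρ = −K·T·e^{−rT}·N(−d₂) = -166.533188

price = 28.858986
ρ = -166.533188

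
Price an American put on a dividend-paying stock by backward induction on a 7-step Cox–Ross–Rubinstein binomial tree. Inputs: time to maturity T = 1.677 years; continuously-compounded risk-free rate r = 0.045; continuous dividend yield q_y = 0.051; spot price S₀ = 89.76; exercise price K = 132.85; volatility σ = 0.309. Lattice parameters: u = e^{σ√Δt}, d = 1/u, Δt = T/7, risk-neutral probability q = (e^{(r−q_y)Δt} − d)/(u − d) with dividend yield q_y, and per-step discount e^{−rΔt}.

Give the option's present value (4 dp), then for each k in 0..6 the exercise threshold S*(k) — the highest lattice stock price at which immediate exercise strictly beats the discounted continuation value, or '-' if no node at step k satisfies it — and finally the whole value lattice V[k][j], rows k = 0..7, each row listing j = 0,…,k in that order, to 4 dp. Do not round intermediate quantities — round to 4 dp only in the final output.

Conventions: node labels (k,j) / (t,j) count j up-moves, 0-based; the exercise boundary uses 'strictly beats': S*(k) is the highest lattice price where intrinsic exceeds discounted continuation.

price = 45.5019
boundary = - - 66.3307 77.1612 66.3307 77.1612 89.7600
tree:
45.5019
55.8430 34.3190
66.5193 44.5076 23.0519
75.8296 55.6888 32.3050 12.6270
83.8330 66.5193 43.4784 19.8227 4.3946
90.7131 75.8296 55.6888 30.0310 8.1889 0.0000
96.6275 83.8330 66.5193 43.0900 15.2592 0.0000 0.0000
101.7118 90.7131 75.8296 55.6888 28.4340 0.0000 0.0000 0.0000

params: Δt=0.23957 u=1.16328 d=0.85964 q=0.45753 e^(-rΔt)=0.98928
t_7 payoffs: 101.7118 90.7131 75.8296 55.6888 28.4340 0.0000 0.0000 0.0000
t_6: node(6,0) S=36.2225 payoff=96.6275 vs cont=95.6429 → 96.6275 [stop]  node(6,1) S=49.0170 payoff=83.8330 vs cont=83.0038 → 83.8330 [stop]  node(6,2) S=66.3307 payoff=66.5193 vs cont=65.9003 → 66.5193 [stop]  node(6,3) S=89.7600 payoff=43.0900 vs cont=42.7555 → 43.0900 [stop]  node(6,4) S=121.4650 payoff=11.3850 vs cont=15.2592 → 15.2592 [wait]  node(6,5) S=164.3688 payoff=0.0000 vs cont=0.0000 → 0.0000 [wait]  node(6,6) S=222.4270 payoff=0.0000 vs cont=0.0000 → 0.0000 [wait]  ⇒ S*(6)=89.7600
t_5: node(5,0) S=42.1369 payoff=90.7131 vs cont=89.8003 → 90.7131 [stop]  node(5,1) S=57.0204 payoff=75.8296 vs cont=75.0975 → 75.8296 [stop]  node(5,2) S=77.1612 payoff=55.6888 vs cont=55.2013 → 55.6888 [stop]  node(5,3) S=104.4160 payoff=28.4340 vs cont=30.0310 → 30.0310 [wait]  node(5,4) S=141.2977 payoff=0.0000 vs cont=8.1889 → 8.1889 [wait]  node(5,5) S=191.2068 payoff=0.0000 vs cont=0.0000 → 0.0000 [wait]  ⇒ S*(5)=77.1612
t_4: node(4,0) S=49.0170 payoff=83.8330 vs cont=83.0038 → 83.8330 [stop]  node(4,1) S=66.3307 payoff=66.5193 vs cont=65.9003 → 66.5193 [stop]  node(4,2) S=89.7600 payoff=43.0900 vs cont=43.4784 → 43.4784 [wait]  node(4,3) S=121.4650 payoff=11.3850 vs cont=19.8227 → 19.8227 [wait]  node(4,4) S=164.3688 payoff=0.0000 vs cont=4.3946 → 4.3946 [wait]  ⇒ S*(4)=66.3307
t_3: node(3,0) S=57.0204 payoff=75.8296 vs cont=75.0975 → 75.8296 [stop]  node(3,1) S=77.1612 payoff=55.6888 vs cont=55.3771 → 55.6888 [stop]  node(3,2) S=104.4160 payoff=28.4340 vs cont=32.3050 → 32.3050 [wait]  node(3,3) S=141.2977 payoff=0.0000 vs cont=12.6270 → 12.6270 [wait]  ⇒ S*(3)=77.1612
t_2: node(2,0) S=66.3307 payoff=66.5193 vs cont=65.9003 → 66.5193 [stop]  node(2,1) S=89.7600 payoff=43.0900 vs cont=44.5076 → 44.5076 [wait]  node(2,2) S=121.4650 payoff=11.3850 vs cont=23.0519 → 23.0519 [wait]  ⇒ S*(2)=66.3307
t_1: node(1,0) S=77.1612 payoff=55.6888 vs cont=55.8430 → 55.8430 [wait]  node(1,1) S=104.4160 payoff=28.4340 vs cont=34.3190 → 34.3190 [wait]  ⇒ S*(1)=-
t_0: node(0,0) S=89.7600 payoff=43.0900 vs cont=45.5019 → 45.5019 [wait]  ⇒ S*(0)=-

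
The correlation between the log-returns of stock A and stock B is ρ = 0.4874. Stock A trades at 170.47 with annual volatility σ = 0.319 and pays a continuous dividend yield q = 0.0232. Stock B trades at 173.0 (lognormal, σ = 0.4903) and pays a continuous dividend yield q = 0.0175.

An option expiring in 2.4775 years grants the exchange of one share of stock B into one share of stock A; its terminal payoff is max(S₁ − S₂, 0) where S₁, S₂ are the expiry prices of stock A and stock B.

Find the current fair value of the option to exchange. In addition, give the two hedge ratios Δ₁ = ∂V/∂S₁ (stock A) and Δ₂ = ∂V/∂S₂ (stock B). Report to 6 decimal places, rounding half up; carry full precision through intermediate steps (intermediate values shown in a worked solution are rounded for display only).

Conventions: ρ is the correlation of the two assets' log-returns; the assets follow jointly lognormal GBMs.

σ_eff = √(σ₁² + σ₂² − 2ρσ₁σ₂) = √(0.319² + 0.4903² − 2·0.4874·0.319·0.4903) = 0.435535
d₁ = (ln(S₁/S₂) + (q₂ − q₁ + σ_eff²/2)T) / (σ_eff√T) = (ln(170.47/173.0) + (0.0175 − 0.0232 + 0.094845)·2.4775) / 0.685536 = 0.300678
d₂ = d₁ − σ_eff√T = 0.300678 − 0.685536 = -0.384858
N(d₁) = 0.618170,  N(d₂) = 0.350171
V = S₁·e^{−q₁T}·N(d₁) − S₂·e^{−q₂T}·N(d₂) = 99.493223 − 58.009284 = 41.483939
Key observation: no risk-free rate is needed — with the second asset as numeraire the exchange option is a call on the ratio S₁/S₂, and r cancels out of the value.
Δ₁ = e^{−q₁T}·N(d₁) = 0.583641;  Δ₂ = −e^{−q₂T}·N(d₂) = -0.335314

exchange price = 41.483939
Δ1 = 0.583641
Δ2 = -0.335314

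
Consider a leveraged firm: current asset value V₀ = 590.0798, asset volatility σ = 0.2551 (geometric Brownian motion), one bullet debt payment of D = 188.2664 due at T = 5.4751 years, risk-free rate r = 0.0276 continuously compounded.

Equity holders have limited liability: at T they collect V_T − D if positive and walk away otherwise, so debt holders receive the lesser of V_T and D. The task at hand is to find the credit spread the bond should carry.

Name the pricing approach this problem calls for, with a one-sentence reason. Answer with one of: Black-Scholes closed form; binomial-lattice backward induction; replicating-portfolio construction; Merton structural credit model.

framework: Merton structural credit model

Key observation: a levered firm with one bullet debt due at 5.4751 years is the canonical structural-credit setup: equity is a call on the firm's assets struck at the face value.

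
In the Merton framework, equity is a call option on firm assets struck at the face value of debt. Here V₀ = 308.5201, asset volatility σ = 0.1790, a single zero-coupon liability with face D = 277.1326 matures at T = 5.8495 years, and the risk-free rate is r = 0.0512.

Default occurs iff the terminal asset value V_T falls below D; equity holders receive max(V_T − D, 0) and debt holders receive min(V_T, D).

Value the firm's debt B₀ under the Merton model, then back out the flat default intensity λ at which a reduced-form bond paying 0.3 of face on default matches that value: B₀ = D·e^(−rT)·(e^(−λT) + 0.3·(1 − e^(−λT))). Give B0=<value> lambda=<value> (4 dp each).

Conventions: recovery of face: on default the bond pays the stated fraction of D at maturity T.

With assets at 308.5201 and a single debt payment of 277.1326 at 5.8495 years:
d₁ = [ln(V₀/D) + (r + σ²/2)T] / (σ√T)
   = [ln(308.5201/277.1326) + (0.0512 + 0.5·0.1790²)·5.8495] / (0.1790·√5.8495)
   = [0.107291 + 0.393206] / 0.432925 = 1.156084
d₂ = d₁ − σ√T = 1.156084 − 0.432925 = 0.723159
N(d₁) = 0.876177,  N(d₂) = 0.765209,  e^(−rT) = 0.741193
E₀ = V₀·N(d₁) − D·e^(−rT)·N(d₂)
   = 308.5201·0.876177 − 277.1326·0.741193·0.765209 = 113.137505
B₀ = V₀ − E₀ = 308.5201 − 113.137505 = 195.382595
e^(−λT) = (B₀·e^(rT)/D − 0.3)/(1 − 0.3) = (195.3826·1.349176/277.1326 − 0.3)/0.7 = 0.93027067
λ = −ln(0.93027067)/5.8495 = 0.012357

B0=195.3826 lambda=0.0124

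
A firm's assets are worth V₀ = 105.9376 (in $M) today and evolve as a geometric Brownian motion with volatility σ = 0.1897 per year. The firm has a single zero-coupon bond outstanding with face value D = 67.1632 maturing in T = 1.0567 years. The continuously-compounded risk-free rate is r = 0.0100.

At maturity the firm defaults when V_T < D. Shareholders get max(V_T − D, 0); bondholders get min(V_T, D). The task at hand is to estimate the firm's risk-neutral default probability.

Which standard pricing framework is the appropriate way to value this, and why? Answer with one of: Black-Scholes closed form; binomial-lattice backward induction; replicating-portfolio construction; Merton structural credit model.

Key observation: assets follow a GBM and default happens iff V_T < 67.1632; valuing claims on that split (equity as a call, risky debt as the residual) is the structural model's definition.

framework: Merton structural credit model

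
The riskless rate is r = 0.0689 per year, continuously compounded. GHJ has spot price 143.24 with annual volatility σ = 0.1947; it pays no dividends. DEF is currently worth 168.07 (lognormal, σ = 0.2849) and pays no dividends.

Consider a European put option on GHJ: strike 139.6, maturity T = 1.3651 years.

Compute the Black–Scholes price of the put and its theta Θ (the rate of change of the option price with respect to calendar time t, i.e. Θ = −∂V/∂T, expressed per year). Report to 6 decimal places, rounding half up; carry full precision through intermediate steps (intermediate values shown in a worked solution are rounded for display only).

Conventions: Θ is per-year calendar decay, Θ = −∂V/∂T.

price = 5.802740
Θ = -0.903306

σ√T = 0.1947·√1.3651 = 0.227483
d₁ = (ln(S/K) + (r+σ²/2)T) / (σ√T) = (ln(143.24/139.6) + (0.0689+0.1947²/2)·1.3651) / 0.227483 = (0.025740 + 0.119930) / 0.227483 = 0.640356
d₂ = d₁ − σ√T = 0.640356 − 0.227483 = 0.412874
e^{−rT} = 0.910232
N(−d₁) = 0.260971,  N(−d₂) = 0.339850
Put price V = K·e^{−rT}·N(−d₂) − S·N(−d₁) = 43.184155 − 37.381414 = 5.802740
φ(d₁) = (1/√(2π))·e^{−d₁²/2} = 0.324988
Θ = −S·φ(d₁)·σ/(2√T) + r·K·e^{−rT}·N(−d₂) = −3.878694 + 2.975388 = -0.903306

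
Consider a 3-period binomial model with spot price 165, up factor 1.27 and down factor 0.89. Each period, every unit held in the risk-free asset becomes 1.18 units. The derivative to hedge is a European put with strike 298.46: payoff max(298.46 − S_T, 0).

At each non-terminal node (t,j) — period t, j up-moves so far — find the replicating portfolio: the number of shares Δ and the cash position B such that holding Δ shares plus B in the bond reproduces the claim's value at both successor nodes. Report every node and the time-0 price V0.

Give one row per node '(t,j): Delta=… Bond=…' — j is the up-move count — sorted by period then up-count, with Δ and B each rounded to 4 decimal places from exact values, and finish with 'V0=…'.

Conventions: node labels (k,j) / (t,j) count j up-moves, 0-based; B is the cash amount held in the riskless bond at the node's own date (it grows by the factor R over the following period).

Arbitrage-free pricing uses the up-move probability p* = (R−d)/(u−d) = 0.7632, discounting each step at R = 1.18.
Expiry values: V(3,0)=182.1401, V(3,1)=132.4754, V(3,2)=61.6056, V(3,3)=0.0000
(2,0): S=130.6965. Δ = (V_up−V_dn)/(S_up−S_dn) = (132.4754−182.1401)/(165.9846−116.3199) = -1.0000. V = [p*·132.4754 + (1−p*)·182.1401]/1.18 = 122.2357. B = V − Δ·S = 252.9322.
(2,1): S=186.4995. Δ = (V_up−V_dn)/(S_up−S_dn) = (61.6056−132.4754)/(236.8544−165.9846) = -1.0000. V = [p*·61.6056 + (1−p*)·132.4754]/1.18 = 66.4327. B = V − Δ·S = 252.9322.
(2,2): S=266.1285. Δ = (V_up−V_dn)/(S_up−S_dn) = (0.0000−61.6056)/(337.9832−236.8544) = -0.6092. V = [p*·0.0000 + (1−p*)·61.6056]/1.18 = 12.3651. B = V − Δ·S = 174.4852.
(1,0): S=146.8500. Δ = (V_up−V_dn)/(S_up−S_dn) = (66.4327−122.2357)/(186.4995−130.6965) = -1.0000. V = [p*·66.4327 + (1−p*)·122.2357]/1.18 = 67.4993. B = V − Δ·S = 214.3493.
(1,1): S=209.5500. Δ = (V_up−V_dn)/(S_up−S_dn) = (12.3651−66.4327)/(266.1285−186.4995) = -0.6790. V = [p*·12.3651 + (1−p*)·66.4327]/1.18 = 21.3310. B = V − Δ·S = 163.6142.
(0,0): S=165.0000. Δ = (V_up−V_dn)/(S_up−S_dn) = (21.3310−67.4993)/(209.5500−146.8500) = -0.7363. V = [p*·21.3310 + (1−p*)·67.4993]/1.18 = 27.3437. B = V − Δ·S = 148.8393.
Check: Δ(0,0)·S0 + B(0,0) = 27.3437 = V0.

(0,0): Delta=-0.7363 Bond=148.8393
(1,0): Delta=-1.0000 Bond=214.3493
(1,1): Delta=-0.6790 Bond=163.6142
(2,0): Delta=-1.0000 Bond=252.9322
(2,1): Delta=-1.0000 Bond=252.9322
(2,2): Delta=-0.6092 Bond=174.4852
V0=27.3437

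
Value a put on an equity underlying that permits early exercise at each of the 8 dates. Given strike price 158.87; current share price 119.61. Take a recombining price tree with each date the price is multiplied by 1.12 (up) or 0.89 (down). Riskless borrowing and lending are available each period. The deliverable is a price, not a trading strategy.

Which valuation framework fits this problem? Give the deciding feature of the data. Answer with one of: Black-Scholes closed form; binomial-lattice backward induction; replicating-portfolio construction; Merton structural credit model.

framework: binomial-lattice backward induction

Key observation: the exercise right at every one of the 8 steps is what matters: each node needs max(158.87 − S, continuation), which only the stepwise tree valuation starting from spot 119.61 delivers.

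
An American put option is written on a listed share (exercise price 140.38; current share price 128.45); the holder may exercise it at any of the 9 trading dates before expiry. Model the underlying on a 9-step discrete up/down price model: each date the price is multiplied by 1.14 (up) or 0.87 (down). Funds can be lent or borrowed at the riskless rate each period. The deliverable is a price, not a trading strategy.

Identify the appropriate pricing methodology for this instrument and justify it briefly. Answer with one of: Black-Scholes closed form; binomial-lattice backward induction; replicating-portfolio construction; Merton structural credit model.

Key observation: the defining feature is the embedded early-exercise option across 9 discrete dates on the spot-128.45 tree; pricing the strike-140.38 put means working backward with an exercise test at every node.

framework: binomial-lattice backward induction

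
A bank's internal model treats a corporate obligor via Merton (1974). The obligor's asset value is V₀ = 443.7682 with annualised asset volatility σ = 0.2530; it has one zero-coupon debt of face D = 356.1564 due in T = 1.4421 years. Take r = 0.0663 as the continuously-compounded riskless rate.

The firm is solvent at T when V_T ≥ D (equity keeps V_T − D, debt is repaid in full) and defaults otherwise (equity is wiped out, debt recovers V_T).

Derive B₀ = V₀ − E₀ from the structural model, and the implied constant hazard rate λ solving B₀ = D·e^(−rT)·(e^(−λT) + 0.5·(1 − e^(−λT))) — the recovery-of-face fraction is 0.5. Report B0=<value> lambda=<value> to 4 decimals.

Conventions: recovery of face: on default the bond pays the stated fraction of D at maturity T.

B0=314.8377 lambda=0.0390

With assets at 443.7682 and a single debt payment of 356.1564 at 1.4421 years:
d₁ = [ln(V₀/D) + (r + σ²/2)T] / (σ√T)
   = [ln(443.7682/356.1564) + (0.0663 + 0.5·0.2530²)·1.4421] / (0.2530·√1.4421)
   = [0.219932 + 0.141765] / 0.303821 = 1.190494
d₂ = d₁ − σ√T = 1.190494 − 0.303821 = 0.886672
N(d₁) = 0.883074,  N(d₂) = 0.812372,  e^(−rT) = 0.908817
E₀ = V₀·N(d₁) − D·e^(−rT)·N(d₂)
   = 443.7682·0.883074 − 356.1564·0.908817·0.812372 = 128.930505
B₀ = V₀ − E₀ = 443.7682 − 128.930505 = 314.837695
e^(−λT) = (B₀·e^(rT)/D − 0.5)/(1 − 0.5) = (314.8377·1.100331/356.1564 − 0.5)/0.5 = 0.94535741
λ = −ln(0.94535741)/1.4421 = 0.038966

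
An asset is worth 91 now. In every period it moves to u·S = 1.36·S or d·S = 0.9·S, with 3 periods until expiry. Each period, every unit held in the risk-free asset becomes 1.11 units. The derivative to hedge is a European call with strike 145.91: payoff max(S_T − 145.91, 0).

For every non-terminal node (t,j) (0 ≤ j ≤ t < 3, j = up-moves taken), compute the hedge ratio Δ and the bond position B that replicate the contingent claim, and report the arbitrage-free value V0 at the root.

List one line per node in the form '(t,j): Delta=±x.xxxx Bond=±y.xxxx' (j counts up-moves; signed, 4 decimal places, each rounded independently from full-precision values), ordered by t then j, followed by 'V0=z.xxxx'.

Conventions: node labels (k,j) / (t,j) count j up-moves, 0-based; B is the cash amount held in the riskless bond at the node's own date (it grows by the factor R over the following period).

Since d<R<u, set p* = (R−d)/(u−d) = 0.4565; price each node as the discounted p*-expectation of its children.
Expiry values: V(3,0)=0.0000, V(3,1)=0.0000, V(3,2)=5.5722, V(3,3)=82.9965
Node (2,0) S=73.7100: V=(p*·0.0000+(1−p*)·0.0000)/1.11=0.0000; Δ=(0.0000−0.0000)/(100.2456−66.3390)=0.0000; B=V−Δ·S=0.0000
Node (2,1) S=111.3840: V=(p*·5.5722+(1−p*)·0.0000)/1.11=2.2918; Δ=(5.5722−0.0000)/(151.4822−100.2456)=0.1088; B=V−Δ·S=-9.8218
Node (2,2) S=168.3136: V=(p*·82.9965+(1−p*)·5.5722)/1.11=36.8631; Δ=(82.9965−5.5722)/(228.9065−151.4822)=1.0000; B=V−Δ·S=-131.4505
Node (1,0) S=81.9000: V=(p*·2.2918+(1−p*)·0.0000)/1.11=0.9426; Δ=(2.2918−0.0000)/(111.3840−73.7100)=0.0608; B=V−Δ·S=-4.0395
Node (1,1) S=123.7600: V=(p*·36.8631+(1−p*)·2.2918)/1.11=16.2832; Δ=(36.8631−2.2918)/(168.3136−111.3840)=0.6073; B=V−Δ·S=-58.8720
Node (0,0) S=91.0000: V=(p*·16.2832+(1−p*)·0.9426)/1.11=7.1585; Δ=(16.2832−0.9426)/(123.7600−81.9000)=0.3665; B=V−Δ·S=-26.1908
Verification: the root portfolio costs Δ(0,0)·S0 + B(0,0) = 7.1585, matching V0.

(0,0): Delta=0.3665 Bond=-26.1908
(1,0): Delta=0.0608 Bond=-4.0395
(1,1): Delta=0.6073 Bond=-58.8720
(2,0): Delta=0.0000 Bond=0.0000
(2,1): Delta=0.1088 Bond=-9.8218
(2,2): Delta=1.0000 Bond=-131.4505
V0=7.1585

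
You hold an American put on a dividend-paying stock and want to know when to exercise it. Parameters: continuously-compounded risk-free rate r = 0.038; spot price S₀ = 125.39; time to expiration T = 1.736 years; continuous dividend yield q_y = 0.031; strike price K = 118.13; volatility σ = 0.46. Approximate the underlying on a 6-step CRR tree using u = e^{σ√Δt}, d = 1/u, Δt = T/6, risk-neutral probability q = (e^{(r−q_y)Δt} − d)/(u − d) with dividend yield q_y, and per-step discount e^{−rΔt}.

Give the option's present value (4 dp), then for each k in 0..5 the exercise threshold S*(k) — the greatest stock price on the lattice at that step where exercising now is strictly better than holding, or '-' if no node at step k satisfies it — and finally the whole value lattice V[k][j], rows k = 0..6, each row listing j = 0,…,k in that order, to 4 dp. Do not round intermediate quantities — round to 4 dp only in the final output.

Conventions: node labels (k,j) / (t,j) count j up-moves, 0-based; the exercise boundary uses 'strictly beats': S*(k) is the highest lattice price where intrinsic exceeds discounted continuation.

Δt=0.28933, u=1.28073, d=0.78080, q=0.44251, disc=e^(-rΔt)=0.98907
k=6 terminal: V=max(K-S,0) → 89.7174 71.5255 41.6856 0.0000 0.0000 0.0000 0.0000
k=5: j=0 S=36.3890 intr=81.7410 cont=80.7743 V=81.7410[EX]; j=1 S=59.6880 intr=58.4420 cont=57.6833 V=58.4420[EX]; j=2 S=97.9049 intr=20.2251 cont=22.9852 V=22.9852[hold]; j=3 S=160.5911 intr=0.0000 cont=0.0000 V=0.0000[hold]; j=4 S=263.4140 intr=0.0000 cont=0.0000 V=0.0000[hold]; j=5 S=432.0720 intr=0.0000 cont=0.0000 V=0.0000[hold]  S*(5)=59.6880
k=4: j=0 S=46.6045 intr=71.5255 cont=70.6499 V=71.5255[EX]; j=1 S=76.4444 intr=41.6856 cont=42.2845 V=42.2845[hold]; j=2 S=125.3900 intr=0.0000 cont=12.6739 V=12.6739[hold]; j=3 S=205.6744 intr=0.0000 cont=0.0000 V=0.0000[hold]; j=4 S=337.3630 intr=0.0000 cont=0.0000 V=0.0000[hold]  S*(4)=46.6045
k=3: j=0 S=59.6880 intr=58.4420 cont=57.9454 V=58.4420[EX]; j=1 S=97.9049 intr=20.2251 cont=28.8624 V=28.8624[hold]; j=2 S=160.5911 intr=0.0000 cont=6.9883 V=6.9883[hold]; j=3 S=263.4140 intr=0.0000 cont=0.0000 V=0.0000[hold]  S*(3)=59.6880
k=2: j=0 S=76.4444 intr=41.6856 cont=44.8568 V=44.8568[hold]; j=1 S=125.3900 intr=0.0000 cont=18.9731 V=18.9731[hold]; j=2 S=205.6744 intr=0.0000 cont=3.8533 V=3.8533[hold]  S*(2)=-
k=1: j=0 S=97.9049 intr=20.2251 cont=33.0377 V=33.0377[hold]; j=1 S=160.5911 intr=0.0000 cont=12.1481 V=12.1481[hold]  S*(1)=-
k=0: j=0 S=125.3900 intr=0.0000 cont=23.5337 V=23.5337[hold]  S*(0)=-

price = 23.5337
boundary = - - - 59.6880 46.6045 59.6880
tree:
23.5337
33.0377 12.1481
44.8568 18.9731 3.8533
58.4420 28.8624 6.9883 0.0000
71.5255 42.2845 12.6739 0.0000 0.0000
81.7410 58.4420 22.9852 0.0000 0.0000 0.0000
89.7174 71.5255 41.6856 0.0000 0.0000 0.0000 0.0000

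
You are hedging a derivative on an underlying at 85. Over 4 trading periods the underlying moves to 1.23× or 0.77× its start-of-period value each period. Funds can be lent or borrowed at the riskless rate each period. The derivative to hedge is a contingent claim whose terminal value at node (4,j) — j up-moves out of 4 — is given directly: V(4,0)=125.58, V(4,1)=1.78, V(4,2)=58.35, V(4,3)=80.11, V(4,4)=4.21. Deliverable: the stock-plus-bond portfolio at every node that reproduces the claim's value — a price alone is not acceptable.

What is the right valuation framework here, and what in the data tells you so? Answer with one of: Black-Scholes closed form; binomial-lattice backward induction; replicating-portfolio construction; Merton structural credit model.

Key observation: a price alone would not answer the question — the per-node share/bond construction on the spot-85, 1.23/0.77 tree is required, and only the replicating-portfolio method yields it.

framework: replicating-portfolio construction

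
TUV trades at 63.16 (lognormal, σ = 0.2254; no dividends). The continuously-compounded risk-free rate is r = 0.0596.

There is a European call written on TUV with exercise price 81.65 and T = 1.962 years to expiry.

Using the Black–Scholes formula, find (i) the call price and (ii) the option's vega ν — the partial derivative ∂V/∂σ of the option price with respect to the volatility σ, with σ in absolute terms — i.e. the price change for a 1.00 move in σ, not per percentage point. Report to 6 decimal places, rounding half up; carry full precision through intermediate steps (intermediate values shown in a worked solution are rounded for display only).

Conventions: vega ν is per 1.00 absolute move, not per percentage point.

price = 4.590724
ν = 33.888940

σ√T = 0.2254·√1.962 = 0.315721
d₁ = (ln(S/K) + (r+σ²/2)T) / (σ√T) = (ln(63.16/81.65) + (0.0596+0.2254²/2)·1.962) / 0.315721 = (-0.256771 + 0.166775) / 0.315721 = -0.285048
d₂ = d₁ − σ√T = -0.285048 − 0.315721 = -0.600769
e^{−rT} = 0.889643
N(d₁) = 0.387804,  N(d₂) = 0.273997
Call price V = S·N(d₁) − K·e^{−rT}·N(d₂) = 24.493685 − 19.902961 = 4.590724
φ(d₁) = (1/√(2π))·e^{−d₁²/2} = 0.383060
ν = S·φ(d₁)·√T = 33.888940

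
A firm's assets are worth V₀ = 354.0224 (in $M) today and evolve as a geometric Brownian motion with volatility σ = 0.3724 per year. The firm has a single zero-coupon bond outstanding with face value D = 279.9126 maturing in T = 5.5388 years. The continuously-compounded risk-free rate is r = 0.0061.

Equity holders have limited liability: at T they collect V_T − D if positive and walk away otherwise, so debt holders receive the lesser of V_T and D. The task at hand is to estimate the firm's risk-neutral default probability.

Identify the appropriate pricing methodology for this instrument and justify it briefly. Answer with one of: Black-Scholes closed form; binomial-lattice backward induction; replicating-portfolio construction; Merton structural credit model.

framework: Merton structural credit model

Key observation: the data describe a firm's assets (V₀ = 354.0224, GBM) and a single zero-coupon debt of face 279.9126, so credit quantities follow from equity-as-call in the structural model.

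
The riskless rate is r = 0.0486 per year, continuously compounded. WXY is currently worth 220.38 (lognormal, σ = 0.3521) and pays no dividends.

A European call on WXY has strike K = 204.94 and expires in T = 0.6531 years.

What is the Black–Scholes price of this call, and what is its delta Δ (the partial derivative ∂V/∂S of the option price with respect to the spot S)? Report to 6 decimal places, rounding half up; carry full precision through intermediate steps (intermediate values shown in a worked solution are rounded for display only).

σ√T = 0.3521·√0.6531 = 0.284548
d₁ = (ln(S/K) + (r+σ²/2)T) / (σ√T) = (ln(220.38/204.94) + (0.0486+0.3521²/2)·0.6531) / 0.284548 = (0.072636 + 0.072225) / 0.284548 = 0.509090
d₂ = d₁ − σ√T = 0.509090 − 0.284548 = 0.224542
e^{−rT} = 0.968758
N(d₁) = 0.694655,  N(d₂) = 0.588832
Call price V = S·N(d₁) − K·e^{−rT}·N(d₂) = 153.088144 − 116.905073 = 36.183071
Δ = N(d₁) = 0.694655

price = 36.183071
Δ = 0.694655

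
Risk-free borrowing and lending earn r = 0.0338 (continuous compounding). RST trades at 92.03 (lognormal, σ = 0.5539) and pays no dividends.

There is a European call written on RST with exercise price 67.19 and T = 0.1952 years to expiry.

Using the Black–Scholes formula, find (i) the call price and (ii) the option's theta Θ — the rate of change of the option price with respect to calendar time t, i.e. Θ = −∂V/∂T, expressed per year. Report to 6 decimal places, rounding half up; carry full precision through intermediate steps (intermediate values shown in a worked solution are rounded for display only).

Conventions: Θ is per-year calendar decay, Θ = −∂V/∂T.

price = 26.127792
Θ = -10.213680

σ√T = 0.5539·√0.1952 = 0.244721
d₁ = (ln(S/K) + (r+σ²/2)T) / (σ√T) = (ln(92.03/67.19) + (0.0338+0.5539²/2)·0.1952) / 0.244721 = (0.314590 + 0.036542) / 0.244721 = 1.434826
d₂ = d₁ − σ√T = 1.434826 − 0.244721 = 1.190105
e^{−rT} = 0.993424
N(d₁) = 0.924332,  N(d₂) = 0.882997
Call price V = S·N(d₁) − K·e^{−rT}·N(d₂) = 85.066245 − 58.938453 = 26.127792
φ(d₁) = (1/√(2π))·e^{−d₁²/2} = 0.142516
Θ = −S·φ(d₁)·σ/(2√T) − r·K·e^{−rT}·N(d₂) = −8.221560 − 1.992120 = -10.213680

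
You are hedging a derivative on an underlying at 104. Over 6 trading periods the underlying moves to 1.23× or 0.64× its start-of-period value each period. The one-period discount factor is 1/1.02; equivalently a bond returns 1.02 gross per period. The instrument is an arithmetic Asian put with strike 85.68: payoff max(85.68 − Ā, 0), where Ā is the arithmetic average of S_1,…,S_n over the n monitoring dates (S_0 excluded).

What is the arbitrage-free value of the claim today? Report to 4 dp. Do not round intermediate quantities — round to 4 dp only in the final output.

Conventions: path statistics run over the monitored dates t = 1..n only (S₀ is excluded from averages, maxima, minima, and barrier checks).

No-arbitrage gives p* = (R−d)/(u−d) = 0.6441: enumerate every path, weight its payoff by its p*-probability, and discount by R^6.
Enumerate all 2^6 = 64 price paths (U = up ×1.23, D = down ×0.64); each path with k up-moves has probability p*^k·(1−p*)^(6−k).
DDDDDD: Ā=28.6972, payoff=56.9828, prob=0.002033
UDDDDD: Ā=55.1525, payoff=30.5275, prob=0.003679
DUDDDD: Ā=44.9258, payoff=40.7542, prob=0.003679
UUDDDD: Ā=86.3418, payoff=0.0000, prob=0.006658
DDUDDD: Ā=38.3808, payoff=47.2992, prob=0.003679
UDUDDD: Ā=73.7630, payoff=11.9170, prob=0.006658
DUUDDD: Ā=63.5364, payoff=22.1436, prob=0.006658
UUUDDD: Ā=122.1090, payoff=0.0000, prob=0.012047
DDDUDD: Ā=34.1919, payoff=51.4881, prob=0.003679
UDDUDD: Ā=65.7126, payoff=19.9674, prob=0.006658
DUDUDD: Ā=55.4859, payoff=30.1941, prob=0.006658
UUDUDD: Ā=106.6370, payoff=0.0000, prob=0.012047
DDUUDD: Ā=48.9409, payoff=36.7391, prob=0.006658
UDUUDD: Ā=94.0582, payoff=0.0000, prob=0.012047
DUUUDD: Ā=83.8316, payoff=1.8484, prob=0.012047
UUUUDD: Ā=161.1138, payoff=0.0000, prob=0.021800
DDDDUD: Ā=31.5111, payoff=54.1689, prob=0.003679
UDDDUD: Ā=60.5603, payoff=25.1197, prob=0.006658
DUDDUD: Ā=50.3337, payoff=35.3463, prob=0.006658
UUDDUD: Ā=96.7350, payoff=0.0000, prob=0.012047
DDUDUD: Ā=43.7886, payoff=41.8914, prob=0.006658
UDUDUD: Ā=84.1562, payoff=1.5238, prob=0.012047
DUUDUD: Ā=73.9295, payoff=11.7505, prob=0.012047
UUUDUD: Ā=142.0833, payoff=0.0000, prob=0.021800
DDDUUD: Ā=39.5998, payoff=46.0802, prob=0.006658
UDDUUD: Ā=76.1058, payoff=9.5742, prob=0.012047
DUDUUD: Ā=65.8791, payoff=19.8009, prob=0.012047
UUDUUD: Ā=126.6114, payoff=0.0000, prob=0.021800
DDUUUD: Ā=59.3340, payoff=26.3460, prob=0.012047
UDUUUD: Ā=114.0326, payoff=0.0000, prob=0.021800
DUUUUD: Ā=103.8060, payoff=0.0000, prob=0.021800
UUUUUD: Ā=199.5021, payoff=0.0000, prob=0.039448
DDDDDU: Ā=29.7953, payoff=55.8847, prob=0.003679
UDDDDU: Ā=57.2629, payoff=28.4171, prob=0.006658
DUDDDU: Ā=47.0362, payoff=38.6438, prob=0.006658
UUDDDU: Ā=90.3977, payoff=0.0000, prob=0.012047
DDUDDU: Ā=40.4911, payoff=45.1889, prob=0.006658
UDUDDU: Ā=77.8189, payoff=7.8611, prob=0.012047
DUUDDU: Ā=67.5922, payoff=18.0878, prob=0.012047
UUUDDU: Ā=129.9038, payoff=0.0000, prob=0.021800
DDDUDU: Ā=36.3023, payoff=49.3777, prob=0.006658
UDDUDU: Ā=69.7685, payoff=15.9115, prob=0.012047
DUDUDU: Ā=59.5418, payoff=26.1382, prob=0.012047
UUDUDU: Ā=114.4319, payoff=0.0000, prob=0.021800
DDUUDU: Ā=52.9967, payoff=32.6833, prob=0.012047
UDUUDU: Ā=101.8531, payoff=0.0000, prob=0.021800
DUUUDU: Ā=91.6265, payoff=0.0000, prob=0.021800
UUUUDU: Ā=176.0946, payoff=0.0000, prob=0.039448
DDDDUU: Ā=33.6214, payoff=52.0586, prob=0.006658
UDDDUU: Ā=64.6162, payoff=21.0638, prob=0.012047
DUDDUU: Ā=54.3895, payoff=31.2905, prob=0.012047
UUDDUU: Ā=104.5299, payoff=0.0000, prob=0.021800
DDUDUU: Ā=47.8445, payoff=37.8355, prob=0.012047
UDUDUU: Ā=91.9511, payoff=0.0000, prob=0.021800
DUUDUU: Ā=81.7244, payoff=3.9556, prob=0.021800
UUUDUU: Ā=157.0641, payoff=0.0000, prob=0.039448
DDDUUU: Ā=43.6556, payoff=42.0244, prob=0.012047
UDDUUU: Ā=83.9007, payoff=1.7793, prob=0.021800
DUDUUU: Ā=73.6740, payoff=12.0060, prob=0.021800
UUDUUU: Ā=141.5922, payoff=0.0000, prob=0.039448
DDUUUU: Ā=67.1289, payoff=18.5511, prob=0.021800
UDUUUU: Ā=129.0134, payoff=0.0000, prob=0.039448
DUUUUU: Ā=118.7867, payoff=0.0000, prob=0.039448
UUUUUU: Ā=228.2933, payoff=0.0000, prob=0.071382
Price = Σ prob·payoff / R^6 = 8.813294 / 1.126162 = 7.8260

price = 7.8260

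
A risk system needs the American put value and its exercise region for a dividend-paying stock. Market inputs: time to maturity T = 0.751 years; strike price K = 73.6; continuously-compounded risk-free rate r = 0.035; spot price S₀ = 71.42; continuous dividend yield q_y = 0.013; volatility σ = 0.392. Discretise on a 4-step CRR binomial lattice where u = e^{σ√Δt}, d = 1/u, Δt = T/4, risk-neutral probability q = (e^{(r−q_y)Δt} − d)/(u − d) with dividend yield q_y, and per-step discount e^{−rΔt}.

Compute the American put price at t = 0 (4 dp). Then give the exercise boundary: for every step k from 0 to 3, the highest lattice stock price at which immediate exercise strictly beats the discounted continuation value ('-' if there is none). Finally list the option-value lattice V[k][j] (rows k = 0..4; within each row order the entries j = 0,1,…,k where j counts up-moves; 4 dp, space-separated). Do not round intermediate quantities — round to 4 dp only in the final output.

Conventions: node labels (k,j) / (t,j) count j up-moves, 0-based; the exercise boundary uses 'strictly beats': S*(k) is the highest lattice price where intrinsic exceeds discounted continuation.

Δt=0.18775, u=1.18513, d=0.84379, q=0.46976, disc=e^(-rΔt)=0.99345
k=4 terminal: V=max(K-S,0) → 37.3963 22.7505 2.1800 0.0000 0.0000
k=3: j=0 S=42.9062 intr=30.6938 cont=30.3164 V=30.6938[EX]; j=1 S=60.2633 intr=13.3367 cont=13.0015 V=13.3367[EX]; j=2 S=84.6421 intr=0.0000 cont=1.1483 V=1.1483[hold]; j=3 S=118.8831 intr=0.0000 cont=0.0000 V=0.0000[hold]  S*(3)=60.2633
k=2: j=0 S=50.8495 intr=22.7505 cont=22.3924 V=22.7505[EX]; j=1 S=71.4200 intr=2.1800 cont=7.5612 V=7.5612[hold]; j=2 S=100.3121 intr=0.0000 cont=0.6049 V=0.6049[hold]  S*(2)=50.8495
k=1: j=0 S=60.2633 intr=13.3367 cont=15.5128 V=15.5128[hold]; j=1 S=84.6421 intr=0.0000 cont=4.2653 V=4.2653[hold]  S*(1)=-
k=0: j=0 S=71.4200 intr=2.1800 cont=10.1621 V=10.1621[hold]  S*(0)=-

price = 10.1621
boundary = - - 50.8495 60.2633
tree:
10.1621
15.5128 4.2653
22.7505 7.5612 0.6049
30.6938 13.3367 1.1483 0.0000
37.3963 22.7505 2.1800 0.0000 0.0000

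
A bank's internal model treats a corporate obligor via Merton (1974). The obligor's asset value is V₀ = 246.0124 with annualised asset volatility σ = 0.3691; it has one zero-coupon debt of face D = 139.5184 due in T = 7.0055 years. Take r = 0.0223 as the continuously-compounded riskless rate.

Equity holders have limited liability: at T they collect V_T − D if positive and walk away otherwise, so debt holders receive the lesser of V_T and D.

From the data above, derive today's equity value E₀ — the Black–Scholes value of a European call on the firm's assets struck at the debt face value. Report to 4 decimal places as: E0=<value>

E0=147.5203

Work the structural quantities from V₀ = 246.0124 against face 139.5184:
d₁ = [ln(V₀/D) + (r + σ²/2)T] / (σ√T)
   = [ln(246.0124/139.5184) + (0.0223 + 0.5·0.3691²)·7.0055] / (0.3691·√7.0055)
   = [0.567185 + 0.633419] / 0.976930 = 1.228956
d₂ = d₁ − σ√T = 1.228956 − 0.976930 = 0.252026
N(d₁) = 0.890456,  N(d₂) = 0.599489,  e^(−rT) = 0.855369
E₀ = V₀·N(d₁) − D·e^(−rT)·N(d₂)
   = 246.0124·0.890456 − 139.5184·0.855369·0.599489 = 147.520313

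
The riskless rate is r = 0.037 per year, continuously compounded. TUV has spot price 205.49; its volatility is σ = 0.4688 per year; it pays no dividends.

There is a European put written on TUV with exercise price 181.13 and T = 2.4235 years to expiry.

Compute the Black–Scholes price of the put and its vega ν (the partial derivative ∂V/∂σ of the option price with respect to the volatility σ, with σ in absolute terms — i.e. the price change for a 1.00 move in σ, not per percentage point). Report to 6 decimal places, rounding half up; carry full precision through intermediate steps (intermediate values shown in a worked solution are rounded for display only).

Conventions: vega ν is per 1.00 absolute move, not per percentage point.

σ√T = 0.4688·√2.4235 = 0.729809
d₁ = (ln(S/K) + (r+σ²/2)T) / (σ√T) = (ln(205.49/181.13) + (0.037+0.4688²/2)·2.4235) / 0.729809 = (0.126182 + 0.355980) / 0.729809 = 0.660669
d₂ = d₁ − σ√T = 0.660669 − 0.729809 = -0.069139
e^{−rT} = 0.914233
N(−d₁) = 0.254412,  N(−d₂) = 0.527561
Put price V = K·e^{−rT}·N(−d₂) − S·N(−d₁) = 87.361454 − 52.279161 = 35.082293
φ(d₁) = (1/√(2π))·e^{−d₁²/2} = 0.320722
ν = S·φ(d₁)·√T = 102.598491

price = 35.082293
ν = 102.598491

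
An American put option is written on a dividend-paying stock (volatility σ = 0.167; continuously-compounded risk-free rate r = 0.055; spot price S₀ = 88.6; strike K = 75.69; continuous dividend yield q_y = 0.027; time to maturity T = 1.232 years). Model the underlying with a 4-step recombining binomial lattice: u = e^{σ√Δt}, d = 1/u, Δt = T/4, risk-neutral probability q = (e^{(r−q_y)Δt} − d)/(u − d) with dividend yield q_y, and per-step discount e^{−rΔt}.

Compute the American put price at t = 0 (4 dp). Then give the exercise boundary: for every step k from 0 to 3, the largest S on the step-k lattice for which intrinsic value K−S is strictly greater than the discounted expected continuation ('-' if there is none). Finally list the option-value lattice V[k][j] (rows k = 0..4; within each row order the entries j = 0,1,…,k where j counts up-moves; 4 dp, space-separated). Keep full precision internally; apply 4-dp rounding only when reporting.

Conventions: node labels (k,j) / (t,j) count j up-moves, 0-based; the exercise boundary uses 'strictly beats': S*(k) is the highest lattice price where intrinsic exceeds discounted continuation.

price = 1.2143
boundary = - - - 67.0936
tree:
1.2143
2.3569 0.2140
4.5291 0.4567 0.0000
8.5964 0.9749 0.0000 0.0000
14.5353 2.0808 0.0000 0.0000 0.0000

Δt=0.30800  u=1.09711  d=0.91148  q=0.52351  discount=0.98320
step 4 (expiry): payoffs max(K−S,0) = 14.5353 2.0808 0.0000 0.0000 0.0000
step 3: (k=3,j=0): S=67.0936, K−S=8.5964, hold=7.8807 ⇒ V=8.5964 exercise | (k=3,j=1): S=80.7575, K−S=0.0000, hold=0.9749 ⇒ V=0.9749 continue | (k=3,j=2): S=97.2041, K−S=0.0000, hold=0.0000 ⇒ V=0.0000 continue | (k=3,j=3): S=117.0002, K−S=0.0000, hold=0.0000 ⇒ V=0.0000 continue  boundary S*=67.0936
step 2: (k=2,j=0): S=73.6092, K−S=2.0808, hold=4.5291 ⇒ V=4.5291 continue | (k=2,j=1): S=88.6000, K−S=0.0000, hold=0.4567 ⇒ V=0.4567 continue | (k=2,j=2): S=106.6438, K−S=0.0000, hold=0.0000 ⇒ V=0.0000 continue  boundary S*=-
step 1: (k=1,j=0): S=80.7575, K−S=0.0000, hold=2.3569 ⇒ V=2.3569 continue | (k=1,j=1): S=97.2041, K−S=0.0000, hold=0.2140 ⇒ V=0.2140 continue  boundary S*=-
step 0: (k=0,j=0): S=88.6000, K−S=0.0000, hold=1.2143 ⇒ V=1.2143 continue  boundary S*=-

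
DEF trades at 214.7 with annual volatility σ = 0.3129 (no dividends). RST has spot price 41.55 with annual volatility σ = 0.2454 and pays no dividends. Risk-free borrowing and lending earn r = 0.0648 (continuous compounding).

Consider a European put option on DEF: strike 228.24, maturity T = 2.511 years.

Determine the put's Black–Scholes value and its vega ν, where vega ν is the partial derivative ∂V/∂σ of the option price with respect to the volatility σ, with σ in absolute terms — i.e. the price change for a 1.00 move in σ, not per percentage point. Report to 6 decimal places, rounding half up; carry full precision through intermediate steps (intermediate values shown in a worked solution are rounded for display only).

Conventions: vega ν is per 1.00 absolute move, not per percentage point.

σ√T = 0.3129·√2.511 = 0.495826
d₁ = (ln(S/K) + (r+σ²/2)T) / (σ√T) = (ln(214.7/228.24) + (0.0648+0.3129²/2)·2.511) / 0.495826 = (-0.061156 + 0.285634) / 0.495826 = 0.452736
d₂ = d₁ − σ√T = 0.452736 − 0.495826 = -0.043089
e^{−rT} = 0.849835
N(−d₁) = 0.325369,  N(−d₂) = 0.517185
Put price V = K·e^{−rT}·N(−d₂) − S·N(−d₁) = 100.316463 − 69.856783 = 30.459680
φ(d₁) = (1/√(2π))·e^{−d₁²/2} = 0.360082
ν = S·φ(d₁)·√T = 122.505825

price = 30.459680
ν = 122.505825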